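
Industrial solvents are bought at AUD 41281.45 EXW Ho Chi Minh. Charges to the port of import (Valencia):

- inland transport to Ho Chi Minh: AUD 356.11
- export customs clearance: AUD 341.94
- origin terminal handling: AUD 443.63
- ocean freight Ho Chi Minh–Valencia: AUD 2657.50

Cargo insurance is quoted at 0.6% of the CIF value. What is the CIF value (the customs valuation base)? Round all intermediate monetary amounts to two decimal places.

Let C be the CIF value. C = EXW price + pre-shipment costs + freight + 0.6% × C
C − 0.6% × C = 41281.45 + 356.11 + 341.94 + 443.63 + 2657.50
0.994 × C = 45080.63
C = 45080.63 / 0.994 = 45352.75
Insurance premium = 0.6% × 45352.75 = 272.12

CIF value: AUD 45352.75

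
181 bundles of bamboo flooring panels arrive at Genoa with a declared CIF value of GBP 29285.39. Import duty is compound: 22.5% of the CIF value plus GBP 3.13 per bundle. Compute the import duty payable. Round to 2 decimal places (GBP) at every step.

Ad valorem component: 29285.39 × 22.5% = 6589.21
Specific component: 181 × 3.13 = 566.53
Import duty = 6589.21 + 566.53 = 7155.74

Import duty: GBP 7155.74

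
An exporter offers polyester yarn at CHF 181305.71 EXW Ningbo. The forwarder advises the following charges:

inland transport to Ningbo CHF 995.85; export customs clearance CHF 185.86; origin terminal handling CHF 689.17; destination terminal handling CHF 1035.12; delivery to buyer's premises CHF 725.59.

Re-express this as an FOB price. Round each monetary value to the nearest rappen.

Not relevant to the conversion: destination terminal, delivery — on the buyer under both terms; not part of either seller's price.
From EXW to FOB, the seller additionally bears: inland to port, export clearance, origin terminal.
FOB price = 181305.71 + 995.85 + 185.86 + 689.17 = 183176.59

FOB price: CHF 183176.59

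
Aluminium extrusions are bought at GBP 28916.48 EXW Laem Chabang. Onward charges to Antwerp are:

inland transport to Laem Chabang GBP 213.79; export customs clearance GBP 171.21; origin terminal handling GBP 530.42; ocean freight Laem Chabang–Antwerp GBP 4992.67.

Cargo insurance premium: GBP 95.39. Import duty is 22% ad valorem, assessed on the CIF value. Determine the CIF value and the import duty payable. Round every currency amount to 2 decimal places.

CIF = EXW price + pre-shipment costs + freight + insurance
CIF = 28916.48 + 213.79 + 171.21 + 530.42 + 4992.67 + 95.39 = 34919.96
Import duty = 34919.96 × 22% = 7682.39

CIF value: GBP 34919.96; import duty: GBP 7682.39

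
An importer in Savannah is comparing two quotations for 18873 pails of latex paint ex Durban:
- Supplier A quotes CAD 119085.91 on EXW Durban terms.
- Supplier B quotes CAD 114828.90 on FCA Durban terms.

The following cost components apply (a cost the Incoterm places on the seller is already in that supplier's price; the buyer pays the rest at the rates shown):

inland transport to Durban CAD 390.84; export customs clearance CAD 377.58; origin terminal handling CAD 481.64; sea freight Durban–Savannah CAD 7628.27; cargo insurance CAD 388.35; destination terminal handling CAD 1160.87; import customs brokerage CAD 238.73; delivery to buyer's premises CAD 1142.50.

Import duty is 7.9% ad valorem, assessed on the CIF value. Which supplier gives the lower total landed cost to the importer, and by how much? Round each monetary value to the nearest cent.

Supplier B is cheaper by CAD 5422.43

Supplier A (EXW):
CIF value = EXW price + inland to port + export clearance + origin terminal + freight + insurance = 119085.91 + 390.84 + 377.58 + 481.64 + 7628.27 + 388.35 = 128352.59
Import duty = 128352.59 × 7.9% = 10139.85
Buyer bears (A): 390.84 + 377.58 + 481.64 + 7628.27 + 388.35 + 1160.87 + 238.73 + 1142.50 = 11808.78
Landed cost (A) = invoice 119085.91 + 11808.78 + duty 10139.85 = 141034.54
Supplier B (FCA):
CIF value = FCA price + origin terminal + freight + insurance = 114828.90 + 481.64 + 7628.27 + 388.35 = 123327.16
Import duty = 123327.16 × 7.9% = 9742.85
Buyer bears (B): 481.64 + 7628.27 + 388.35 + 1160.87 + 238.73 + 1142.50 = 11040.36
Landed cost (B) = invoice 114828.90 + 11040.36 + duty 9742.85 = 135612.11
Difference = |141034.54 − 135612.11| = 5422.43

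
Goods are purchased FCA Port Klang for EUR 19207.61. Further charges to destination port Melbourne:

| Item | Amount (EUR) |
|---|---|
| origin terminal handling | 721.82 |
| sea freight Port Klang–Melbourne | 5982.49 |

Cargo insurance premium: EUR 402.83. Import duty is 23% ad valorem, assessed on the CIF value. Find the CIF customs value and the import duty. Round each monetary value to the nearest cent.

CIF = FCA price + pre-shipment costs + freight + insurance
CIF = 19207.61 + 721.82 + 5982.49 + 402.83 = 26314.75
Import duty = 26314.75 × 23% = 6052.39

CIF value: EUR 26314.75; import duty: EUR 6052.39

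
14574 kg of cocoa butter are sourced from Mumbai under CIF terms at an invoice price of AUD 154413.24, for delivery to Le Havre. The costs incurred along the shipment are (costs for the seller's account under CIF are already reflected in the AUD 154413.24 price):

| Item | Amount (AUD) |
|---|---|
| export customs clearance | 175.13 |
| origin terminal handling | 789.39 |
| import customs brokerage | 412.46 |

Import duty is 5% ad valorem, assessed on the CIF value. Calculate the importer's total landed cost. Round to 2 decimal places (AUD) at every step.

CIF: the seller pays costs through ocean freight and marine insurance to the destination port.
Already in the invoice (seller's account under CIF): export clearance, origin terminal — exclude.
The CIF price already equals the CIF value: 154413.24
Import duty = 154413.24 × 5% = 7720.66
Buyer bears: brokerage 412.46 + duty 7720.66 = 8133.12
Landed cost = invoice 154413.24 + 8133.12 = 162546.36

Total landed cost: AUD 162546.36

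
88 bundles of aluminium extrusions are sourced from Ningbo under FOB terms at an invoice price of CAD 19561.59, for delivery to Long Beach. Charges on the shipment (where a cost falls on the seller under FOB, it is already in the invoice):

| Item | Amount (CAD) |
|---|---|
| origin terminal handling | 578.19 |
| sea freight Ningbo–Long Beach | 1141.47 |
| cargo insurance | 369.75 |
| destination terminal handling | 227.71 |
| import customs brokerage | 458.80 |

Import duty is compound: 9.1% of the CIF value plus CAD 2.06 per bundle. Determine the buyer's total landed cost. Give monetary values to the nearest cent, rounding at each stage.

Total landed cost: CAD 23858.23

FOB: the seller bears costs until goods are on board at the origin port; the buyer bears freight, insurance and all costs thereafter.
Already in the invoice (seller's account under FOB): origin terminal — exclude.
CIF value = FOB price + freight + insurance = 19561.59 + 1141.47 + 369.75 = 21072.81
Ad valorem component: 21072.81 × 9.1% = 1917.63
Specific component: 88 × 2.06 = 181.28
Import duty = 1917.63 + 181.28 = 2098.91
Buyer bears: freight 1141.47 + insurance 369.75 + destination terminal 227.71 + brokerage 458.80 + duty 2098.91 = 4296.64
Landed cost = invoice 19561.59 + 4296.64 = 23858.23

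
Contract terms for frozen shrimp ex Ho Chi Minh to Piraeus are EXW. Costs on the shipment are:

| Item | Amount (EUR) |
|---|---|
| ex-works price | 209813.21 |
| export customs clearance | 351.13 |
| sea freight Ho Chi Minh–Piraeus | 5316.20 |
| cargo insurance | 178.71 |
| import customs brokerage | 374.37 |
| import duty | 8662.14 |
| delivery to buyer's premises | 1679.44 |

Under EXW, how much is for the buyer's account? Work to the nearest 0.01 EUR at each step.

Buyer's account: EUR 16561.99

EXW: the seller makes goods available at their premises; the buyer bears all onward costs.
Seller's account: goods 209813.21 = 209813.21
Buyer's account: export clearance 351.13 + freight 5316.20 + insurance 178.71 + brokerage 374.37 + duty 8662.14 + delivery 1679.44 = 16561.99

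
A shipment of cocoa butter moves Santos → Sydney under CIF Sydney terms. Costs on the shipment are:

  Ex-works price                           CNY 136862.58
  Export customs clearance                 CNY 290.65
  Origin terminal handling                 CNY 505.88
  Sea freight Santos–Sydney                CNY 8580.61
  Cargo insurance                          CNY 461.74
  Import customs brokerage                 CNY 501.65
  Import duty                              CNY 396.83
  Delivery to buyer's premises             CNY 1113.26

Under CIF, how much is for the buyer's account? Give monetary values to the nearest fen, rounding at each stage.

Buyer's account: CNY 2011.74

CIF: the seller pays costs through ocean freight and marine insurance to the destination port.
Seller's account: goods 136862.58 + export clearance 290.65 + origin terminal 505.88 + freight 8580.61 + insurance 461.74 = 146701.46
Buyer's account: brokerage 501.65 + duty 396.83 + delivery 1113.26 = 2011.74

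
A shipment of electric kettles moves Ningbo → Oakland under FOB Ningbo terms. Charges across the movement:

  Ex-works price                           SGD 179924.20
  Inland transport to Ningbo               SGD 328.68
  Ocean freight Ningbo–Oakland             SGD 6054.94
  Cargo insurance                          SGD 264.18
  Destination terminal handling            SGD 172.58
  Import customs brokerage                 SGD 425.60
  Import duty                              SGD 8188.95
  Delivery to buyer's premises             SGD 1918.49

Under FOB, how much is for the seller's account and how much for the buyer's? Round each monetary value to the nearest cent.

Seller: SGD 180252.88; buyer: SGD 17024.74

FOB: the seller bears costs until goods are on board at the origin port; the buyer bears freight, insurance and all costs thereafter.
Seller's account: goods 179924.20 + inland to port 328.68 = 180252.88
Buyer's account: freight 6054.94 + insurance 264.18 + destination terminal 172.58 + brokerage 425.60 + duty 8188.95 + delivery 1918.49 = 17024.74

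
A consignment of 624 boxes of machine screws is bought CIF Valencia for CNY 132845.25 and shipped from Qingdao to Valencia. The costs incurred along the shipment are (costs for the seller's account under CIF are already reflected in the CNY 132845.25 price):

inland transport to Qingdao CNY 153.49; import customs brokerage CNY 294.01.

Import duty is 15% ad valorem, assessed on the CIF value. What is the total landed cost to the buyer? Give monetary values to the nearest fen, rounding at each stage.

CIF: the seller pays costs through ocean freight and marine insurance to the destination port.
Already in the invoice (seller's account under CIF): inland to port — exclude.
The CIF price already equals the CIF value: 132845.25
Import duty = 132845.25 × 15% = 19926.79
Buyer bears: brokerage 294.01 + duty 19926.79 = 20220.80
Landed cost = invoice 132845.25 + 20220.80 = 153066.05

Total landed cost: CNY 153066.05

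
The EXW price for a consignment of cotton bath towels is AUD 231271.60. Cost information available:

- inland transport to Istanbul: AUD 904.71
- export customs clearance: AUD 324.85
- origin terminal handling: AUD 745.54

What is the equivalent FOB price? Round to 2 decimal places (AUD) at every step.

From EXW to FOB, the seller additionally bears: inland to port, export clearance, origin terminal.
FOB price = 231271.60 + 904.71 + 324.85 + 745.54 = 233246.70

FOB price: AUD 233246.70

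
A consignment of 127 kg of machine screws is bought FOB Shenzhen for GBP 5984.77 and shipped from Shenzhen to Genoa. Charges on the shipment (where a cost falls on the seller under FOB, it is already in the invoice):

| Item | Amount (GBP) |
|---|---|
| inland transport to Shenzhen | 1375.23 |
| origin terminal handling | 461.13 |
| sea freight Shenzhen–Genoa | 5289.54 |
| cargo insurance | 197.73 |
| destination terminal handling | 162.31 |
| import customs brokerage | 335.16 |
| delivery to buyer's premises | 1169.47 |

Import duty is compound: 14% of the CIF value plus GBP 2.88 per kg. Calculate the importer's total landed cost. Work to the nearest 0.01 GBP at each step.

Total landed cost: GBP 15110.83

FOB: the seller bears costs until goods are on board at the origin port; the buyer bears freight, insurance and all costs thereafter.
Already in the invoice (seller's account under FOB): inland to port, origin terminal — exclude.
CIF value = FOB price + freight + insurance = 5984.77 + 5289.54 + 197.73 = 11472.04
Ad valorem component: 11472.04 × 14% = 1606.09
Specific component: 127 × 2.88 = 365.76
Import duty = 1606.09 + 365.76 = 1971.85
Buyer bears: freight 5289.54 + insurance 197.73 + destination terminal 162.31 + brokerage 335.16 + delivery 1169.47 + duty 1971.85 = 9126.06
Landed cost = invoice 5984.77 + 9126.06 = 15110.83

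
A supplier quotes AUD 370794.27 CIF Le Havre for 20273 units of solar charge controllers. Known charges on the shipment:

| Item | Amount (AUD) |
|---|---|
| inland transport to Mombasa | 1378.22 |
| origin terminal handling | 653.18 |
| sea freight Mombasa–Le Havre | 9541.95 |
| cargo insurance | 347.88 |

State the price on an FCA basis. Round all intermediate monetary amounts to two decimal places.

Not relevant to the conversion: inland to port — on the seller under both CIF and FCA; already in the CIF price and stays in the FCA price.
From CIF to FCA, the seller no longer bears: origin terminal, freight, insurance.
FCA price = 370794.27 − 653.18 − 9541.95 − 347.88 = 360251.26

FCA price: AUD 360251.26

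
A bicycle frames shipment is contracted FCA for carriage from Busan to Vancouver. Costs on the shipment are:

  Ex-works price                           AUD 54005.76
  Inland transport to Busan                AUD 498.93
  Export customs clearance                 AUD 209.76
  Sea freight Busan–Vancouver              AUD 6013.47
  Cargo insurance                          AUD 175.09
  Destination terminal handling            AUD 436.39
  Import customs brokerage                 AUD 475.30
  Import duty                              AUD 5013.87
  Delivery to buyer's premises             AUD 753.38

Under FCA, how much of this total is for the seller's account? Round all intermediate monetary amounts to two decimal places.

FCA: the seller delivers export-cleared goods to the carrier; the buyer bears costs from that point.
Seller's account: goods 54005.76 + inland to port 498.93 + export clearance 209.76 = 54714.45
Buyer's account: freight 6013.47 + insurance 175.09 + destination terminal 436.39 + brokerage 475.30 + duty 5013.87 + delivery 753.38 = 12867.50

Seller's account: AUD 54714.45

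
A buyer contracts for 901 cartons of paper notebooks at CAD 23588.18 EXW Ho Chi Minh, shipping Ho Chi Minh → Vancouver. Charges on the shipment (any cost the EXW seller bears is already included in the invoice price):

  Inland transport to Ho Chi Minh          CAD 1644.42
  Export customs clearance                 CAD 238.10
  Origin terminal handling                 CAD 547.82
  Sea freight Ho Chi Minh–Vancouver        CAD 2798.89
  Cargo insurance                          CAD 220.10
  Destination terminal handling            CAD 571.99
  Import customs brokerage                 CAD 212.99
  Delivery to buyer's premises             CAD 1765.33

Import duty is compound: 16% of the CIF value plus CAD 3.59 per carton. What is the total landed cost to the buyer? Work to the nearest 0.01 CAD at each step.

EXW: the seller makes goods available at their premises; the buyer bears all onward costs.
CIF value = EXW price + inland to port + export clearance + origin terminal + freight + insurance = 23588.18 + 1644.42 + 238.10 + 547.82 + 2798.89 + 220.10 = 29037.51
Ad valorem component: 29037.51 × 16% = 4646.00
Specific component: 901 × 3.59 = 3234.59
Import duty = 4646.00 + 3234.59 = 7880.59
Buyer bears: inland to port 1644.42 + export clearance 238.10 + origin terminal 547.82 + freight 2798.89 + insurance 220.10 + destination terminal 571.99 + brokerage 212.99 + delivery 1765.33 + duty 7880.59 = 15880.23
Landed cost = invoice 23588.18 + 15880.23 = 39468.41

Total landed cost: CAD 39468.41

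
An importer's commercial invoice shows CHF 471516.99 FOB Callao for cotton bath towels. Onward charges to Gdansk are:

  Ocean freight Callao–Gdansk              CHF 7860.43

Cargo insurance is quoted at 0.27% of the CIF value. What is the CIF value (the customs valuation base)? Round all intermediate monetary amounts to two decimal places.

CIF value: CHF 480675.24

Let C be the CIF value. C = FOB price + freight + 0.27% × C
C − 0.27% × C = 471516.99 + 7860.43
0.9973 × C = 479377.42
C = 479377.42 / 0.9973 = 480675.24
Insurance premium = 0.27% × 480675.24 = 1297.82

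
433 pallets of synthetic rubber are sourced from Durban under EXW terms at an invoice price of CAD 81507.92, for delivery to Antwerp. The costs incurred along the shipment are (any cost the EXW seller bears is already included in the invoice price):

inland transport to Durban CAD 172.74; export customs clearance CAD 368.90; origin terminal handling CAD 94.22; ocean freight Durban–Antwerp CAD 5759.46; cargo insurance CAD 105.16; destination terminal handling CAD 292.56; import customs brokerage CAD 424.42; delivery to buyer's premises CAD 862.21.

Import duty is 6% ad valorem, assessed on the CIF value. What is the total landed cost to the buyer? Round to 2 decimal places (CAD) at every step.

Total landed cost: CAD 94868.09

EXW: the seller makes goods available at their premises; the buyer bears all onward costs.
CIF value = EXW price + inland to port + export clearance + origin terminal + freight + insurance = 81507.92 + 172.74 + 368.90 + 94.22 + 5759.46 + 105.16 = 88008.40
Import duty = 88008.40 × 6% = 5280.50
Buyer bears: inland to port 172.74 + export clearance 368.90 + origin terminal 94.22 + freight 5759.46 + insurance 105.16 + destination terminal 292.56 + brokerage 424.42 + delivery 862.21 + duty 5280.50 = 13360.17
Landed cost = invoice 81507.92 + 13360.17 = 94868.09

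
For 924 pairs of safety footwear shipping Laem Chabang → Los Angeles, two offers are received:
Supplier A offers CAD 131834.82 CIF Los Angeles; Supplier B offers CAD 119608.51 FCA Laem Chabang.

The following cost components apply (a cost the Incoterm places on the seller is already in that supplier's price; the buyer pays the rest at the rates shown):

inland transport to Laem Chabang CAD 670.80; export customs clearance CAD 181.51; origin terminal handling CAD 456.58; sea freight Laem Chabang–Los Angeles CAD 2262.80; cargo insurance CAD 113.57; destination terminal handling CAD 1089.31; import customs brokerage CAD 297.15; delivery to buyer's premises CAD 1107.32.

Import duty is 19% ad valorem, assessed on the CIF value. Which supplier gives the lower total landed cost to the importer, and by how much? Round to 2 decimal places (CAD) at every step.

Supplier A (CIF):
The CIF price already equals the CIF value: 131834.82
Import duty = 131834.82 × 19% = 25048.62
Buyer bears (A): 1089.31 + 297.15 + 1107.32 = 2493.78
Landed cost (A) = invoice 131834.82 + 2493.78 + duty 25048.62 = 159377.22
Supplier B (FCA):
CIF value = FCA price + origin terminal + freight + insurance = 119608.51 + 456.58 + 2262.80 + 113.57 = 122441.46
Import duty = 122441.46 × 19% = 23263.88
Buyer bears (B): 456.58 + 2262.80 + 113.57 + 1089.31 + 297.15 + 1107.32 = 5326.73
Landed cost (B) = invoice 119608.51 + 5326.73 + duty 23263.88 = 148199.12
Difference = |159377.22 − 148199.12| = 11178.10

Supplier B is cheaper by CAD 11178.10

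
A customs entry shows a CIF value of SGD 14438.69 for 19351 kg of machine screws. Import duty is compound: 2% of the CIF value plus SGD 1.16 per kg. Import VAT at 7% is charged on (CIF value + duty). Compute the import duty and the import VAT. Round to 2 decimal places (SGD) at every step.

Import duty: SGD 22735.93; import VAT: SGD 2602.22

Ad valorem component: 14438.69 × 2% = 288.77
Specific component: 19351 × 1.16 = 22447.16
Import duty = 288.77 + 22447.16 = 22735.93
VAT base = CIF + duty = 14438.69 + 22735.93 = 37174.62
Import VAT = 37174.62 × 7% = 2602.22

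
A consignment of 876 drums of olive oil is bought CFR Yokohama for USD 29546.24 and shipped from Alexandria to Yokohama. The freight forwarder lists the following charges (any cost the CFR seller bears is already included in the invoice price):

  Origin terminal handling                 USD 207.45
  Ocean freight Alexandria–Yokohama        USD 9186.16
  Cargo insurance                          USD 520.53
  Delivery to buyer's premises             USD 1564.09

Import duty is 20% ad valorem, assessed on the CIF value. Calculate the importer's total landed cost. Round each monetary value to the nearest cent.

Total landed cost: USD 37644.21

CFR: the seller pays costs through ocean freight to the destination port, but not insurance.
Already in the invoice (seller's account under CFR): origin terminal, freight — exclude.
CIF value = CFR price + insurance = 29546.24 + 520.53 = 30066.77
Import duty = 30066.77 × 20% = 6013.35
Buyer bears: insurance 520.53 + delivery 1564.09 + duty 6013.35 = 8097.97
Landed cost = invoice 29546.24 + 8097.97 = 37644.21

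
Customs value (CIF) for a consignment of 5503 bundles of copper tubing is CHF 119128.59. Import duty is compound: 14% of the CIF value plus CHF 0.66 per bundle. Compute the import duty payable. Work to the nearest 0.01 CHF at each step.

Import duty: CHF 20309.98

Ad valorem component: 119128.59 × 14% = 16678.00
Specific component: 5503 × 0.66 = 3631.98
Import duty = 16678.00 + 3631.98 = 20309.98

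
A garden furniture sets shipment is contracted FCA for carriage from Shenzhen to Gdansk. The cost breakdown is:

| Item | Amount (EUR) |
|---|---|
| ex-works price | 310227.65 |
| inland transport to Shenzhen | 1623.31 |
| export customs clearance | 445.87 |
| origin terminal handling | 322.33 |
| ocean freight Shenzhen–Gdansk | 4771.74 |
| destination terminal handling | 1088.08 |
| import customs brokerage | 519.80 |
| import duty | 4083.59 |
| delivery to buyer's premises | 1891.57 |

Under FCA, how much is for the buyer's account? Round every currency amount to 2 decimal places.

Buyer's account: EUR 12677.11

FCA: the seller delivers export-cleared goods to the carrier; the buyer bears costs from that point.
Seller's account: goods 310227.65 + inland to port 1623.31 + export clearance 445.87 = 312296.83
Buyer's account: origin terminal 322.33 + freight 4771.74 + destination terminal 1088.08 + brokerage 519.80 + duty 4083.59 + delivery 1891.57 = 12677.11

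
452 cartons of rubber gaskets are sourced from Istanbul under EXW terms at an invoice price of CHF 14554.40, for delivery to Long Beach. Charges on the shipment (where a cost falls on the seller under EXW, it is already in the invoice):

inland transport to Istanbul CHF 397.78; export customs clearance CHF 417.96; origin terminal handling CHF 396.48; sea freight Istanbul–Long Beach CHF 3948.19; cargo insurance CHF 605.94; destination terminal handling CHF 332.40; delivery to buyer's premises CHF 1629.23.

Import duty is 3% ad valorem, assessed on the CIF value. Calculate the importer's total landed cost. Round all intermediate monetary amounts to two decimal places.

Total landed cost: CHF 22892.00

EXW: the seller makes goods available at their premises; the buyer bears all onward costs.
CIF value = EXW price + inland to port + export clearance + origin terminal + freight + insurance = 14554.40 + 397.78 + 417.96 + 396.48 + 3948.19 + 605.94 = 20320.75
Import duty = 20320.75 × 3% = 609.62
Buyer bears: inland to port 397.78 + export clearance 417.96 + origin terminal 396.48 + freight 3948.19 + insurance 605.94 + destination terminal 332.40 + delivery 1629.23 + duty 609.62 = 8337.60
Landed cost = invoice 14554.40 + 8337.60 = 22892.00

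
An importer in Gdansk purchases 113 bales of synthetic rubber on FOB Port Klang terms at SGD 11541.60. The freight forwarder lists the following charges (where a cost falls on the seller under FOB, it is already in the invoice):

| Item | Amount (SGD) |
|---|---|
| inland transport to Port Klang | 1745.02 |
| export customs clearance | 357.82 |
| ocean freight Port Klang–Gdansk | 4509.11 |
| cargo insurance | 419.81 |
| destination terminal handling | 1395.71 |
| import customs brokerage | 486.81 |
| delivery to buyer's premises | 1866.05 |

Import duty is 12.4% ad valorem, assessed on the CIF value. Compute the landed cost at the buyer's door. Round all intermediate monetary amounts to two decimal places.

FOB: the seller bears costs until goods are on board at the origin port; the buyer bears freight, insurance and all costs thereafter.
Already in the invoice (seller's account under FOB): inland to port, export clearance — exclude.
CIF value = FOB price + freight + insurance = 11541.60 + 4509.11 + 419.81 = 16470.52
Import duty = 16470.52 × 12.4% = 2042.34
Buyer bears: freight 4509.11 + insurance 419.81 + destination terminal 1395.71 + brokerage 486.81 + delivery 1866.05 + duty 2042.34 = 10719.83
Landed cost = invoice 11541.60 + 10719.83 = 22261.43

Total landed cost: SGD 22261.43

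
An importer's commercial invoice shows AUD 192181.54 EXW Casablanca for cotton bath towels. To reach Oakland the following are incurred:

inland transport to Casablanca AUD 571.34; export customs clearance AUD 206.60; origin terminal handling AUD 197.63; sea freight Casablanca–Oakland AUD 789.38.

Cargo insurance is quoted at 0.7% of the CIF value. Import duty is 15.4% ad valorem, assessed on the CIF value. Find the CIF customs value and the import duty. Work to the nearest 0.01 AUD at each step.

CIF value: AUD 195313.69; import duty: AUD 30078.31

Let C be the CIF value. C = EXW price + pre-shipment costs + freight + 0.7% × C
C − 0.7% × C = 192181.54 + 571.34 + 206.60 + 197.63 + 789.38
0.993 × C = 193946.49
C = 193946.49 / 0.993 = 195313.69
Insurance premium = 0.7% × 195313.69 = 1367.20
Import duty = 195313.69 × 15.4% = 30078.31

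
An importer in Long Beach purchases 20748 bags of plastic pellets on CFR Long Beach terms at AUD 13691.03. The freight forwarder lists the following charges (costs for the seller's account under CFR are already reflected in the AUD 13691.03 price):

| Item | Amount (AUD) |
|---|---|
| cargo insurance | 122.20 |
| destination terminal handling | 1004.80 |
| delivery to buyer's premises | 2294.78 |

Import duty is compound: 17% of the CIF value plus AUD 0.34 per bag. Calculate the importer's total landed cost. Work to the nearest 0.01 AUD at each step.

CFR: the seller pays costs through ocean freight to the destination port, but not insurance.
CIF value = CFR price + insurance = 13691.03 + 122.20 = 13813.23
Ad valorem component: 13813.23 × 17% = 2348.25
Specific component: 20748 × 0.34 = 7054.32
Import duty = 2348.25 + 7054.32 = 9402.57
Buyer bears: insurance 122.20 + destination terminal 1004.80 + delivery 2294.78 + duty 9402.57 = 12824.35
Landed cost = invoice 13691.03 + 12824.35 = 26515.38

Total landed cost: AUD 26515.38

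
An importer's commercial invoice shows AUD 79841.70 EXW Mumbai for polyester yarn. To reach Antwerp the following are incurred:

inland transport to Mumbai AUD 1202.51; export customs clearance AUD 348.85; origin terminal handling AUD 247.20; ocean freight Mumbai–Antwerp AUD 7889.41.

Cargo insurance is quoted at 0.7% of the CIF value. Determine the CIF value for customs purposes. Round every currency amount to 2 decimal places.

Let C be the CIF value. C = EXW price + pre-shipment costs + freight + 0.7% × C
C − 0.7% × C = 79841.70 + 1202.51 + 348.85 + 247.20 + 7889.41
0.993 × C = 89529.67
C = 89529.67 / 0.993 = 90160.80
Insurance premium = 0.7% × 90160.80 = 631.13

CIF value: AUD 90160.80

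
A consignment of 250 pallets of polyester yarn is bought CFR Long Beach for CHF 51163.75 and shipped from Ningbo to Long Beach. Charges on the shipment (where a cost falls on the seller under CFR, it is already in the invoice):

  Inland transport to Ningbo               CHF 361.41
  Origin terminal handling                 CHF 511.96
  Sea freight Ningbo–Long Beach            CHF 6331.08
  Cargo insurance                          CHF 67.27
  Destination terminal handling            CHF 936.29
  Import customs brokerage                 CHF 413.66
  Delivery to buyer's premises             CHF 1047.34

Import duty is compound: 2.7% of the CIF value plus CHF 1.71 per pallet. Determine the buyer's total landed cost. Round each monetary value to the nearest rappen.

CFR: the seller pays costs through ocean freight to the destination port, but not insurance.
Already in the invoice (seller's account under CFR): inland to port, origin terminal, freight — exclude.
CIF value = CFR price + insurance = 51163.75 + 67.27 = 51231.02
Ad valorem component: 51231.02 × 2.7% = 1383.24
Specific component: 250 × 1.71 = 427.50
Import duty = 1383.24 + 427.50 = 1810.74
Buyer bears: insurance 67.27 + destination terminal 936.29 + brokerage 413.66 + delivery 1047.34 + duty 1810.74 = 4275.30
Landed cost = invoice 51163.75 + 4275.30 = 55439.05

Total landed cost: CHF 55439.05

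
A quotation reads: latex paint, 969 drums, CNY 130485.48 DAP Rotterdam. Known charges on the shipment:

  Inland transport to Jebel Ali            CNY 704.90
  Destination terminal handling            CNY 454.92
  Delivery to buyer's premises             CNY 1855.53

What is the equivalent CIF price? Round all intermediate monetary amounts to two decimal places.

CIF price: CNY 128175.03

Not relevant to the conversion: inland to port — on the seller under both DAP and CIF; already in the DAP price and stays in the CIF price.
From DAP to CIF, the seller no longer bears: destination terminal, delivery.
CIF price = 130485.48 − 454.92 − 1855.53 = 128175.03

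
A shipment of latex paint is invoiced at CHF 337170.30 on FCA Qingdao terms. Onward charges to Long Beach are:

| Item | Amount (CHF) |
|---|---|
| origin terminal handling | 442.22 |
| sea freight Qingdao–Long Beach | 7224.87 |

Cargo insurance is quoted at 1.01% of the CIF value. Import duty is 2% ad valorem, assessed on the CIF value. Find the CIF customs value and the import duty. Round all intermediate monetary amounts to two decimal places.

CIF value: CHF 348355.78; import duty: CHF 6967.12

Let C be the CIF value. C = FCA price + pre-shipment costs + freight + 1.01% × C
C − 1.01% × C = 337170.30 + 442.22 + 7224.87
0.9899 × C = 344837.39
C = 344837.39 / 0.9899 = 348355.78
Insurance premium = 1.01% × 348355.78 = 3518.39
Import duty = 348355.78 × 2% = 6967.12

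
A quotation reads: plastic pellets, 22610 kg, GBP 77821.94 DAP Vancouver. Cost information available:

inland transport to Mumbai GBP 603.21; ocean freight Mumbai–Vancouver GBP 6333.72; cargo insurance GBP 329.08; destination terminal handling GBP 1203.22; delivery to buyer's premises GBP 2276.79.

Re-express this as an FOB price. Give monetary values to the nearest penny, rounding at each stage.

FOB price: GBP 67679.13

Not relevant to the conversion: inland to port — on the seller under both DAP and FOB; already in the DAP price and stays in the FOB price.
From DAP to FOB, the seller no longer bears: freight, insurance, destination terminal, delivery.
FOB price = 77821.94 − 6333.72 − 329.08 − 1203.22 − 2276.79 = 67679.13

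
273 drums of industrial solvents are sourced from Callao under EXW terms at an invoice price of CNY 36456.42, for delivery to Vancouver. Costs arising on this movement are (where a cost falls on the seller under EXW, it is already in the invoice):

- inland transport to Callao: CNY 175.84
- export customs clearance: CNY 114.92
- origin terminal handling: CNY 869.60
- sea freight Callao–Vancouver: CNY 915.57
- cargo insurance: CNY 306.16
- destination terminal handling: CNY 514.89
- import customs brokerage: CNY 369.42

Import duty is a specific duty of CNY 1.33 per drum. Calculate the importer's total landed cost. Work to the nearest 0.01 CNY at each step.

EXW: the seller makes goods available at their premises; the buyer bears all onward costs.
CIF value = EXW price + inland to port + export clearance + origin terminal + freight + insurance = 36456.42 + 175.84 + 114.92 + 869.60 + 915.57 + 306.16 = 38838.51
Import duty = 273 × 1.33 = 363.09
Buyer bears: inland to port 175.84 + export clearance 114.92 + origin terminal 869.60 + freight 915.57 + insurance 306.16 + destination terminal 514.89 + brokerage 369.42 + duty 363.09 = 3629.49
Landed cost = invoice 36456.42 + 3629.49 = 40085.91

Total landed cost: CNY 40085.91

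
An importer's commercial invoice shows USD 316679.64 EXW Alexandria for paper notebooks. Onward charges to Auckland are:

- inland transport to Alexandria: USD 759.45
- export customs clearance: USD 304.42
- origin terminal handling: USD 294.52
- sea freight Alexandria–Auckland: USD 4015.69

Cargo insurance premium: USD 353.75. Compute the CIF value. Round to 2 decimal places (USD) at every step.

CIF value: USD 322407.47

CIF = EXW price + pre-shipment costs + freight + insurance
CIF = 316679.64 + 759.45 + 304.42 + 294.52 + 4015.69 + 353.75 = 322407.47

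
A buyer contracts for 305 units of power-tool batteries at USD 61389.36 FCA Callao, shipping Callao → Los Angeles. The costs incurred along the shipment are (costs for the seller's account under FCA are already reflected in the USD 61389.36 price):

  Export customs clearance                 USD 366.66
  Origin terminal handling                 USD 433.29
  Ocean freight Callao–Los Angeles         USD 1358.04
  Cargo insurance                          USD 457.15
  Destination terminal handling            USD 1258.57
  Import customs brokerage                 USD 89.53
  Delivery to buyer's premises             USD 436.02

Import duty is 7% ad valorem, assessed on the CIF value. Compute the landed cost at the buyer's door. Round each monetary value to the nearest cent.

FCA: the seller delivers export-cleared goods to the carrier; the buyer bears costs from that point.
Already in the invoice (seller's account under FCA): export clearance — exclude.
CIF value = FCA price + origin terminal + freight + insurance = 61389.36 + 433.29 + 1358.04 + 457.15 = 63637.84
Import duty = 63637.84 × 7% = 4454.65
Buyer bears: origin terminal 433.29 + freight 1358.04 + insurance 457.15 + destination terminal 1258.57 + brokerage 89.53 + delivery 436.02 + duty 4454.65 = 8487.25
Landed cost = invoice 61389.36 + 8487.25 = 69876.61

Total landed cost: USD 69876.61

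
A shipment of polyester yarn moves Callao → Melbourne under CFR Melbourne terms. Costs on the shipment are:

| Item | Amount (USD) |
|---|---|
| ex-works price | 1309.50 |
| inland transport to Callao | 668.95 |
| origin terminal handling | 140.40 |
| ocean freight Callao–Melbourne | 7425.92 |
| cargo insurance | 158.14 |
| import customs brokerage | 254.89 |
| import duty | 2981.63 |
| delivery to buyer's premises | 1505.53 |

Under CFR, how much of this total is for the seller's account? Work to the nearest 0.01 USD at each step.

CFR: the seller pays costs through ocean freight to the destination port, but not insurance.
Seller's account: goods 1309.50 + inland to port 668.95 + origin terminal 140.40 + freight 7425.92 = 9544.77
Buyer's account: insurance 158.14 + brokerage 254.89 + duty 2981.63 + delivery 1505.53 = 4900.19

Seller's account: USD 9544.77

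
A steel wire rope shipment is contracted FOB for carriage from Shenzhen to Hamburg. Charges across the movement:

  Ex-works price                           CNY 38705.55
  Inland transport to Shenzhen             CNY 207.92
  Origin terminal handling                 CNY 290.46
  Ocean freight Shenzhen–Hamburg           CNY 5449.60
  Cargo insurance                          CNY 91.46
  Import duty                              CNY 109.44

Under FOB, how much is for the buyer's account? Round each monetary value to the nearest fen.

Buyer's account: CNY 5650.50

FOB: the seller bears costs until goods are on board at the origin port; the buyer bears freight, insurance and all costs thereafter.
Seller's account: goods 38705.55 + inland to port 207.92 + origin terminal 290.46 = 39203.93
Buyer's account: freight 5449.60 + insurance 91.46 + duty 109.44 = 5650.50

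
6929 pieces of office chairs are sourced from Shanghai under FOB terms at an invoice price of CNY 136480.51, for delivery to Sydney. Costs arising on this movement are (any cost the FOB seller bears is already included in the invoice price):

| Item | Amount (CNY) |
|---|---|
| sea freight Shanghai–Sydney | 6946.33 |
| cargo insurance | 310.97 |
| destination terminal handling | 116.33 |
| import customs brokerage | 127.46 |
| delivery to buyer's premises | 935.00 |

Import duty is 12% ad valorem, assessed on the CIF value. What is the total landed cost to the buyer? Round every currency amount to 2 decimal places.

Total landed cost: CNY 162165.14

FOB: the seller bears costs until goods are on board at the origin port; the buyer bears freight, insurance and all costs thereafter.
CIF value = FOB price + freight + insurance = 136480.51 + 6946.33 + 310.97 = 143737.81
Import duty = 143737.81 × 12% = 17248.54
Buyer bears: freight 6946.33 + insurance 310.97 + destination terminal 116.33 + brokerage 127.46 + delivery 935.00 + duty 17248.54 = 25684.63
Landed cost = invoice 136480.51 + 25684.63 = 162165.14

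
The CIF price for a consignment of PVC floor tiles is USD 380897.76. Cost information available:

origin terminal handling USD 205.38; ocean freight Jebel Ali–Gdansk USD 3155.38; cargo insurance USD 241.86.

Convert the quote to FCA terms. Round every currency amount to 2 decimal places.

FCA price: USD 377295.14

From CIF to FCA, the seller no longer bears: origin terminal, freight, insurance.
FCA price = 380897.76 − 205.38 − 3155.38 − 241.86 = 377295.14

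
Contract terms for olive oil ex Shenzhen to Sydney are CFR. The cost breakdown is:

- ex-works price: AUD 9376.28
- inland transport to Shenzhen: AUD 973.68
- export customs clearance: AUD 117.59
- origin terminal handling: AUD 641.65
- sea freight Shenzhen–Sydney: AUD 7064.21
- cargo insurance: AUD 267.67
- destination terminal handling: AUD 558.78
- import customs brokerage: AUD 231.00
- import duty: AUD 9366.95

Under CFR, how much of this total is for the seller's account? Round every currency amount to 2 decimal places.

Seller's account: AUD 18173.41

CFR: the seller pays costs through ocean freight to the destination port, but not insurance.
Seller's account: goods 9376.28 + inland to port 973.68 + export clearance 117.59 + origin terminal 641.65 + freight 7064.21 = 18173.41
Buyer's account: insurance 267.67 + destination terminal 558.78 + brokerage 231.00 + duty 9366.95 = 10424.40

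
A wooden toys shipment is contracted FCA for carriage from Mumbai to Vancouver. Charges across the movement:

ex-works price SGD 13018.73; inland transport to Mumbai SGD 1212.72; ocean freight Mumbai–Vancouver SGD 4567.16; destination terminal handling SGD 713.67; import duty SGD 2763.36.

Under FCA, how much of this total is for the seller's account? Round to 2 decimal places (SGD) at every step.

FCA: the seller delivers export-cleared goods to the carrier; the buyer bears costs from that point.
Seller's account: goods 13018.73 + inland to port 1212.72 = 14231.45
Buyer's account: freight 4567.16 + destination terminal 713.67 + duty 2763.36 = 8044.19

Seller's account: SGD 14231.45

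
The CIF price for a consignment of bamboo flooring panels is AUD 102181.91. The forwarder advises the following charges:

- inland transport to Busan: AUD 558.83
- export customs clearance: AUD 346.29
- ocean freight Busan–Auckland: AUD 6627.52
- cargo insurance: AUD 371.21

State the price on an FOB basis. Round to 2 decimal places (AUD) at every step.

FOB price: AUD 95183.18

Not relevant to the conversion: export clearance, inland to port — on the seller under both CIF and FOB; already in the CIF price and stays in the FOB price.
From CIF to FOB, the seller no longer bears: freight, insurance.
FOB price = 102181.91 − 6627.52 − 371.21 = 95183.18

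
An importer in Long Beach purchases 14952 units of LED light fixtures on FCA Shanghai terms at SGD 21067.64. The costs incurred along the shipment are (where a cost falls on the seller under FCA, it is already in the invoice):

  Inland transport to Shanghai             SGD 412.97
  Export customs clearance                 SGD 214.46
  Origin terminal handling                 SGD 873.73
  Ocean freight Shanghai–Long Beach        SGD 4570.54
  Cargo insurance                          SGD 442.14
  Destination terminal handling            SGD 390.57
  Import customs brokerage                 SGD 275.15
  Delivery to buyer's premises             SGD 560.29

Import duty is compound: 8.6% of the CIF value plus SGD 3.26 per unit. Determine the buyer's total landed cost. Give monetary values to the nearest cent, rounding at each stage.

Total landed cost: SGD 79241.63

FCA: the seller delivers export-cleared goods to the carrier; the buyer bears costs from that point.
Already in the invoice (seller's account under FCA): inland to port, export clearance — exclude.
CIF value = FCA price + origin terminal + freight + insurance = 21067.64 + 873.73 + 4570.54 + 442.14 = 26954.05
Ad valorem component: 26954.05 × 8.6% = 2318.05
Specific component: 14952 × 3.26 = 48743.52
Import duty = 2318.05 + 48743.52 = 51061.57
Buyer bears: origin terminal 873.73 + freight 4570.54 + insurance 442.14 + destination terminal 390.57 + brokerage 275.15 + delivery 560.29 + duty 51061.57 = 58173.99
Landed cost = invoice 21067.64 + 58173.99 = 79241.63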